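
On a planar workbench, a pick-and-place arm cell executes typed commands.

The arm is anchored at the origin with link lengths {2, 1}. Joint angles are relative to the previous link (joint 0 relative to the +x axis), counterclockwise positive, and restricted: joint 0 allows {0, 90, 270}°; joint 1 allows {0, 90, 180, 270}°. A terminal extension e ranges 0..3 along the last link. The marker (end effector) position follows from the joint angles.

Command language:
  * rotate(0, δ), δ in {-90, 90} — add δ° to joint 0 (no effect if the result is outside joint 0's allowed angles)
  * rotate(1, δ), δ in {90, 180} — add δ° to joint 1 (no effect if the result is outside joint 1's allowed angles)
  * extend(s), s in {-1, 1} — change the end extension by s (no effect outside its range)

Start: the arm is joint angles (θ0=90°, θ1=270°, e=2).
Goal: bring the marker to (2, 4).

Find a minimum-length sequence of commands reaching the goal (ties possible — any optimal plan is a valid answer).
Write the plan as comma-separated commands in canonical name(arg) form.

rotate(0, -90), rotate(1, 180), extend(1)

initial: joint angles (θ0=90°, θ1=270°, e=2)
1. rotate(0, -90) → joint angles (θ0=0°, θ1=270°, e=2)
2. rotate(1, 180) → joint angles (θ0=0°, θ1=90°, e=2)
3. extend(1) → joint angles (θ0=0°, θ1=90°, e=3)
shorter routes all fall short; 3 is best.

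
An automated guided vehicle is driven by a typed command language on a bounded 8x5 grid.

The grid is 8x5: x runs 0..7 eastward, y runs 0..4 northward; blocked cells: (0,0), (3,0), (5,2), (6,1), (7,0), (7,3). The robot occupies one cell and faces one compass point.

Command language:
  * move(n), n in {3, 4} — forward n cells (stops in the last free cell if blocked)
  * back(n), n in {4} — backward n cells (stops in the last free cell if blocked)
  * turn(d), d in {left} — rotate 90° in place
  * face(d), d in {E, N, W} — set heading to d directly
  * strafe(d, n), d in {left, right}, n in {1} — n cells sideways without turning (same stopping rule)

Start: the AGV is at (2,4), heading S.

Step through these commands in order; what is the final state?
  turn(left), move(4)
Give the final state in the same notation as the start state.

at (6,4), heading E

from: at (2,4), heading S
1. turn(left) → at (2,4), heading E
2. move(4) → at (6,4), heading E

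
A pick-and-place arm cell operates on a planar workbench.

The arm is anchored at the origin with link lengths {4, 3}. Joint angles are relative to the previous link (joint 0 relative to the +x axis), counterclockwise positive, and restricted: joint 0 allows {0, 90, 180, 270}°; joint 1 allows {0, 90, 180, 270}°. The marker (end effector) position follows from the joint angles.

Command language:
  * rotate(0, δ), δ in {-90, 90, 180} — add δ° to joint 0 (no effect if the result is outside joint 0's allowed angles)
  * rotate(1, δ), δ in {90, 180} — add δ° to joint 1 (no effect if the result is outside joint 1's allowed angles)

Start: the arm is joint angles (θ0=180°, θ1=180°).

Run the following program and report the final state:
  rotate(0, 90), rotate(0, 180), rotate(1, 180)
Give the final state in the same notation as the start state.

t0: joint angles (θ0=180°, θ1=180°)
step 1 (rotate(0, 90)): joint angles (θ0=270°, θ1=180°)
step 2 (rotate(0, 180)): joint angles (θ0=90°, θ1=180°)
step 3 (rotate(1, 180)): joint angles (θ0=90°, θ1=0°)

joint angles (θ0=90°, θ1=0°)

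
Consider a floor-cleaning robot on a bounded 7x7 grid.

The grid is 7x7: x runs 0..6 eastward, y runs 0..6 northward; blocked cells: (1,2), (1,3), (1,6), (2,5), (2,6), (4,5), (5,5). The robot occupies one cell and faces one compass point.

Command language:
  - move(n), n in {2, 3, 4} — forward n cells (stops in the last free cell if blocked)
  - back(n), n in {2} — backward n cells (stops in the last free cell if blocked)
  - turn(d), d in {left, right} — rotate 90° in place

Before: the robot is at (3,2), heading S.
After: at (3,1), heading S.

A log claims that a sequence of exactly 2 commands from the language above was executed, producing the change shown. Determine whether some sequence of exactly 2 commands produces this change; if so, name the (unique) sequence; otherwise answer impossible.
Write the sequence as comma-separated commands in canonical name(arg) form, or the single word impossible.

key: still facing S at the end — nothing in the sequence rotates
from: at (3,2), heading S
t=1 back(2) ⇒ at (3,4), heading S
t=2 move(3) ⇒ at (3,1), heading S
no other 2-command option fits: unique.

back(2), move(3)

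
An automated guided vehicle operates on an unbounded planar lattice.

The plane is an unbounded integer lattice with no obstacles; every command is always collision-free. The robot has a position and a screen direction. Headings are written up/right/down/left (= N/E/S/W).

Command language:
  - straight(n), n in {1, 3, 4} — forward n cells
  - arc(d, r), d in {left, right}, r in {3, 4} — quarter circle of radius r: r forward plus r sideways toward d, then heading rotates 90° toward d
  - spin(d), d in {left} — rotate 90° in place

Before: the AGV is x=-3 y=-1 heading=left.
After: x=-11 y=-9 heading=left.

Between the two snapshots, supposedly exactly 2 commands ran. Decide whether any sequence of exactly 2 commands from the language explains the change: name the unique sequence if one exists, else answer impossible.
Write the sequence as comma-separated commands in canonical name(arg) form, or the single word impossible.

key: order matters: swapping arc(left, 4) and arc(right, 4) lands elsewhere
initial: x=-3 y=-1 heading=left
step 1 (arc(left, 4)): x=-7 y=-5 heading=down
step 2 (arc(right, 4)): x=-11 y=-9 heading=left
uniquely the one of 64 2-step routes that fits.

arc(left, 4), arc(right, 4)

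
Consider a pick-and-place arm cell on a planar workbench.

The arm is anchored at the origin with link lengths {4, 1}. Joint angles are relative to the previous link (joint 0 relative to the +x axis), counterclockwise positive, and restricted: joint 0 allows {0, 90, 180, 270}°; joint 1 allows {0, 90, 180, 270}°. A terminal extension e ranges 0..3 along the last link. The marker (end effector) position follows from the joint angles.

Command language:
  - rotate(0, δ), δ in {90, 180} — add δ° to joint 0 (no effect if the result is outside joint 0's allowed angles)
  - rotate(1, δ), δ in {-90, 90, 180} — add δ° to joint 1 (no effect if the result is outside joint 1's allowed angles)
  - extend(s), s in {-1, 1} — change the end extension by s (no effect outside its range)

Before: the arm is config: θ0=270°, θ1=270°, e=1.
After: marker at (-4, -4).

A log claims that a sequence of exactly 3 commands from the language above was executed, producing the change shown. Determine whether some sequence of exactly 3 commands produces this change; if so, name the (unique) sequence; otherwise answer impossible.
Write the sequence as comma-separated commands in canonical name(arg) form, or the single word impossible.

initial: config: θ0=270°, θ1=270°, e=1
t=1 extend(1) ⇒ config: θ0=270°, θ1=270°, e=2
t=2 extend(1) ⇒ config: θ0=270°, θ1=270°, e=3
t=3 extend(1) ⇒ config: θ0=270°, θ1=270°, e=3
no rival 3-sequence matches.

extend(1), extend(1), extend(1)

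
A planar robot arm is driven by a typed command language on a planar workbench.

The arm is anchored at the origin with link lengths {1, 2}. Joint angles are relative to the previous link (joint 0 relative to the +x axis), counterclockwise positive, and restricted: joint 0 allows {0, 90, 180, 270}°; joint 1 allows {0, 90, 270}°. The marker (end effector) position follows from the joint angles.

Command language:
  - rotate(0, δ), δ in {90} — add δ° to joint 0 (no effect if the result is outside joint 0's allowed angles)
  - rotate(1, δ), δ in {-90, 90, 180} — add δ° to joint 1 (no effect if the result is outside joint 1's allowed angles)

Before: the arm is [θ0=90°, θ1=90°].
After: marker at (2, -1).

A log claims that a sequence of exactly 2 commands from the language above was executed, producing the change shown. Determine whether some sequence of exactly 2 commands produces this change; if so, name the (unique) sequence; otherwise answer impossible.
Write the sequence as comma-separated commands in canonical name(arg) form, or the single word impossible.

begin: [θ0=90°, θ1=90°]
t=1 rotate(0, 90) ⇒ [θ0=180°, θ1=90°]
t=2 rotate(0, 90) ⇒ [θ0=270°, θ1=90°]
all 16 alternatives checked — unique.

rotate(0, 90), rotate(0, 90)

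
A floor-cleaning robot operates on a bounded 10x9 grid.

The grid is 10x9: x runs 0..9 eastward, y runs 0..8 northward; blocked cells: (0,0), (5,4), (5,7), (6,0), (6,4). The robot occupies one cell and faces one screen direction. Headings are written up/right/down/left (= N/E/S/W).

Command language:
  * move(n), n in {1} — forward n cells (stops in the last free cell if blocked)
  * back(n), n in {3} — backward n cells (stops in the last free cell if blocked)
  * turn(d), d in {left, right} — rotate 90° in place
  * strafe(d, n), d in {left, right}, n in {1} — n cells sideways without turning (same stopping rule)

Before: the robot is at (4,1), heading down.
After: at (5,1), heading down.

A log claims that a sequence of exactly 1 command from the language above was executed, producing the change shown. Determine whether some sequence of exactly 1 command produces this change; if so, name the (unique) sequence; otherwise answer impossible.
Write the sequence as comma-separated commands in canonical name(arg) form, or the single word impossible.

key: still facing S — the one step turns nothing
from: at (4,1), heading down
1. strafe(left, 1) → at (5,1), heading down
no other 1-command option fits: unique.

strafe(left, 1)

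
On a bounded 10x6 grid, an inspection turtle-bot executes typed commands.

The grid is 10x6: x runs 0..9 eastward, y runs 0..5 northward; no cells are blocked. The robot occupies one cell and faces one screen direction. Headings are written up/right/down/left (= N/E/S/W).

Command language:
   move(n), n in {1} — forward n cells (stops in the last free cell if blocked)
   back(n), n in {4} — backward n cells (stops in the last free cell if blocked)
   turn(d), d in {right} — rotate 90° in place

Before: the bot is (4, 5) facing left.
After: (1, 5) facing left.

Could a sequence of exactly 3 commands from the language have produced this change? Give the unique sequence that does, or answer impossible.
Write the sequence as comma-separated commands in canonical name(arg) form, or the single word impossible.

move(1), move(1), move(1)

key: heading stays W — no command in the sequence turns
start: (4, 5) facing left
1. move(1) → (3, 5) facing left
2. move(1) → (2, 5) facing left
3. move(1) → (1, 5) facing left
uniquely the one of 27 3-step routes that fits.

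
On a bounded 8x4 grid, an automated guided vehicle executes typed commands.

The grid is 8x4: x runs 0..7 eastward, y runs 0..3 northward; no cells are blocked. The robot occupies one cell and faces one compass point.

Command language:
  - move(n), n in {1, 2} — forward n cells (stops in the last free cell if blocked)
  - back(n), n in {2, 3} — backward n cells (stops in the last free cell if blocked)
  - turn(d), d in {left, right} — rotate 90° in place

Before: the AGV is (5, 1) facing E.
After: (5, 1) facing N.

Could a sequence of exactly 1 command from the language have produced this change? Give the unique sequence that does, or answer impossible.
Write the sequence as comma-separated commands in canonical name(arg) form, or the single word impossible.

turn(left)

key: (5,1) unchanged — the single command moves nothing
start: (5, 1) facing E
[1] after turn(left): (5, 1) facing N
all 6 alternatives checked — unique.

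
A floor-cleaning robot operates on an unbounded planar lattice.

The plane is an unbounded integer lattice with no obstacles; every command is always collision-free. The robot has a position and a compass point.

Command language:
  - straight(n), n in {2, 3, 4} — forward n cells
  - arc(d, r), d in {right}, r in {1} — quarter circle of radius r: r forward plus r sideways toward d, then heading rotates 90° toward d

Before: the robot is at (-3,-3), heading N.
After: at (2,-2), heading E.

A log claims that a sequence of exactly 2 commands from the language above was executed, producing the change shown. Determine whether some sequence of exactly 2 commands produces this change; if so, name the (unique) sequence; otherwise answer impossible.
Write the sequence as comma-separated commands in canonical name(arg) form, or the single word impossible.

key: running straight(4) before arc(right, 1) would end elsewhere — order is forced
initial: at (-3,-3), heading N
1. arc(right, 1) → at (-2,-2), heading E
2. straight(4) → at (2,-2), heading E
all 16 alternatives checked — unique.

arc(right, 1), straight(4)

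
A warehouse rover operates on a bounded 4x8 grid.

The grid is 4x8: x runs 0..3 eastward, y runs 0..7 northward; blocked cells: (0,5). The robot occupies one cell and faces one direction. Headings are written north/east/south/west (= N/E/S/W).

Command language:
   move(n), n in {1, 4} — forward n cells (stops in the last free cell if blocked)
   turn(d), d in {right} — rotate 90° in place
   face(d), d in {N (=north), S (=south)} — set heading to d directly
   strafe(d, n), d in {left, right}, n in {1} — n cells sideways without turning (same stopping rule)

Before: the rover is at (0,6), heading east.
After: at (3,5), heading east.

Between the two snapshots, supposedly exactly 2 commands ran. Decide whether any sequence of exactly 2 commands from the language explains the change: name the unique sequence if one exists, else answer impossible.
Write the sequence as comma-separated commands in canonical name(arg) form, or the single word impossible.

move(4), strafe(right, 1)

key: still facing E at the end — nothing in the sequence rotates
initial: at (0,6), heading east
t=1 move(4) ⇒ at (3,6), heading east
t=2 strafe(right, 1) ⇒ at (3,5), heading east
no rival 2-sequence matches.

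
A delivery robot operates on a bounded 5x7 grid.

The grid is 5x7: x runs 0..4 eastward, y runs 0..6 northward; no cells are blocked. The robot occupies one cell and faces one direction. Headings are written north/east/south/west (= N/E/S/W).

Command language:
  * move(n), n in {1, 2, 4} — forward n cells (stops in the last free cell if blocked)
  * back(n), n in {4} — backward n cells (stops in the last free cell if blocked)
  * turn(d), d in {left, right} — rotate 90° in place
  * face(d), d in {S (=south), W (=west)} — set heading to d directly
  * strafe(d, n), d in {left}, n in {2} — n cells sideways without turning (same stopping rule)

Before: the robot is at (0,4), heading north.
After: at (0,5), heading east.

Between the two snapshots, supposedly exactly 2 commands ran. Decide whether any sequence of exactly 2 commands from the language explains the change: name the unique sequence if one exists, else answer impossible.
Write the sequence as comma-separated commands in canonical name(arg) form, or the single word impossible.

key: position moved to (0,5) AND the heading swung to E — translation plus rotation needed
t0: at (0,4), heading north
1. move(1) → at (0,5), heading north
2. turn(right) → at (0,5), heading east
uniquely the one of 81 2-step routes that fits.

move(1), turn(right)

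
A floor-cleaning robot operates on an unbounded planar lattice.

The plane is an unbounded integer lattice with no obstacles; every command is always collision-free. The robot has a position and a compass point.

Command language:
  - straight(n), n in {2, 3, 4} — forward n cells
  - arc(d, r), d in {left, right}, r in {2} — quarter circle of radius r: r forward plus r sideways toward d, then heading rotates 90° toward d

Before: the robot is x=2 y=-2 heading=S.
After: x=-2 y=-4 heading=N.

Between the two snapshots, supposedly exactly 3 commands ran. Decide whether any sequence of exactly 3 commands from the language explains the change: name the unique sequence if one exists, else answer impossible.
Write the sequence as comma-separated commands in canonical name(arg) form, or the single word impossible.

straight(2), arc(right, 2), arc(right, 2)

key: position moved to (-2,-4) AND the heading swung to N — translation plus rotation needed
begin: x=2 y=-2 heading=S
t=1 straight(2) ⇒ x=2 y=-4 heading=S
t=2 arc(right, 2) ⇒ x=0 y=-6 heading=W
t=3 arc(right, 2) ⇒ x=-2 y=-4 heading=N
no rival 3-sequence matches.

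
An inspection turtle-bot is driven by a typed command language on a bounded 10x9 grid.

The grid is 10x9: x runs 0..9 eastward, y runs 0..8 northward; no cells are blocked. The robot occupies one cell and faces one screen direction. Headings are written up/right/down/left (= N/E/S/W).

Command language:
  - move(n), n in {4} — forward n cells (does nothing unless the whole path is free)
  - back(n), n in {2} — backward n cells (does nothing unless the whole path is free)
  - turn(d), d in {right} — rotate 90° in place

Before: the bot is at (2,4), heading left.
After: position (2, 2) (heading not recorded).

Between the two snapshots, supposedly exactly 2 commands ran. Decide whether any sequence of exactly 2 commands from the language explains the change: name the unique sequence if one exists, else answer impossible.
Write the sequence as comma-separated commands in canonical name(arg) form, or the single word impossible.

turn(right), back(2)

key: running back(2) before turn(right) would end elsewhere — order is forced
from: at (2,4), heading left
step 1 (turn(right)): at (2,4), heading up
step 2 (back(2)): at (2,2), heading up
no other 2-command option fits: unique.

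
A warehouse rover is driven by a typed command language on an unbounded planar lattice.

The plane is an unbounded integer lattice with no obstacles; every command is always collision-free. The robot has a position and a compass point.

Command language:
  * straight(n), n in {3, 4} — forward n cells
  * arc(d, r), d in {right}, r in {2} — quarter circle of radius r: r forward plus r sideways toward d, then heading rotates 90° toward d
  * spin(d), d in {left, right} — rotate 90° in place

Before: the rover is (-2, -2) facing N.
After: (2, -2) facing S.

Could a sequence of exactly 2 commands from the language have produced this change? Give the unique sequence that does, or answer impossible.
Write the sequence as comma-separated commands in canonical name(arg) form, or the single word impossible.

key: position moved to (2,-2) AND the heading swung to S — translation plus rotation needed
start: (-2, -2) facing N
[1] after arc(right, 2): (0, 0) facing E
[2] after arc(right, 2): (2, -2) facing S
no other 2-command option fits: unique.

arc(right, 2), arc(right, 2)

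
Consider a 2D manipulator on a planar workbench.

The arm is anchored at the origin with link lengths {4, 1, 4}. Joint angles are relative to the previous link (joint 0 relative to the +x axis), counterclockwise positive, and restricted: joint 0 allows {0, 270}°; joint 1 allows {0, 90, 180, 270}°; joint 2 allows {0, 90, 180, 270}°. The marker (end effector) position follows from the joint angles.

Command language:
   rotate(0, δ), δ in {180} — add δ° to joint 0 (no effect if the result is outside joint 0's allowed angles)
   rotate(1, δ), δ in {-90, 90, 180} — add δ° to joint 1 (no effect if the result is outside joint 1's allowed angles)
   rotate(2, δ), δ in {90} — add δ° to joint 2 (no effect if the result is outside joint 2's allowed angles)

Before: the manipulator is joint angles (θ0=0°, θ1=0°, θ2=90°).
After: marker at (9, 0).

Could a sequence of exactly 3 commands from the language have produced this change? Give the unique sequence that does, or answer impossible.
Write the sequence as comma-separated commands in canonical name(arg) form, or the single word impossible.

rotate(2, 90), rotate(2, 90), rotate(2, 90)

start: joint angles (θ0=0°, θ1=0°, θ2=90°)
t=1 rotate(2, 90) ⇒ joint angles (θ0=0°, θ1=0°, θ2=180°)
t=2 rotate(2, 90) ⇒ joint angles (θ0=0°, θ1=0°, θ2=270°)
t=3 rotate(2, 90) ⇒ joint angles (θ0=0°, θ1=0°, θ2=0°)
no rival 3-sequence matches.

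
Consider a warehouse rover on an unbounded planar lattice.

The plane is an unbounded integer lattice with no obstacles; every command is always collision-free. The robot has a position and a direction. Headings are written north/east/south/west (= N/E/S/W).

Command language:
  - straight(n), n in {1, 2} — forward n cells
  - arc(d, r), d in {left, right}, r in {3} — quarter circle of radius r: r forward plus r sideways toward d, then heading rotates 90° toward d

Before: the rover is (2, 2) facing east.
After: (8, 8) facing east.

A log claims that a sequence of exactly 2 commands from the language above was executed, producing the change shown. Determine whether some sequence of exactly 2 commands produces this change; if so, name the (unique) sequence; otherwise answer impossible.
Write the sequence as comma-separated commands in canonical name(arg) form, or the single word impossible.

arc(left, 3), arc(right, 3)

key: running arc(right, 3) before arc(left, 3) would end elsewhere — order is forced
begin: (2, 2) facing east
1. arc(left, 3) → (5, 5) facing north
2. arc(right, 3) → (8, 8) facing east
all 16 alternatives checked — unique.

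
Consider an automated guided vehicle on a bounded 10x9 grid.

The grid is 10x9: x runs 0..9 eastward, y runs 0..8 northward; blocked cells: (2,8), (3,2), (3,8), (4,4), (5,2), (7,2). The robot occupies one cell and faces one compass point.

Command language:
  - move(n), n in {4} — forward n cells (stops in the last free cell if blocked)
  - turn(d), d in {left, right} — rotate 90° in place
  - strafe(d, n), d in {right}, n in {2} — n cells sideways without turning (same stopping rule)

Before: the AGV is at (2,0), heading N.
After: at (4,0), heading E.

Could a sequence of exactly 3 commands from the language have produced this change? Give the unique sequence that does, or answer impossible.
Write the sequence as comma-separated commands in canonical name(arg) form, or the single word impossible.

key: position moved to (4,0) AND the heading swung to E — translation plus rotation needed
initial: at (2,0), heading N
step 1 (strafe(right, 2)): at (4,0), heading N
step 2 (turn(right)): at (4,0), heading E
step 3 (strafe(right, 2)): at (4,0), heading E
all 64 alternatives checked — unique.

strafe(right, 2), turn(right), strafe(right, 2)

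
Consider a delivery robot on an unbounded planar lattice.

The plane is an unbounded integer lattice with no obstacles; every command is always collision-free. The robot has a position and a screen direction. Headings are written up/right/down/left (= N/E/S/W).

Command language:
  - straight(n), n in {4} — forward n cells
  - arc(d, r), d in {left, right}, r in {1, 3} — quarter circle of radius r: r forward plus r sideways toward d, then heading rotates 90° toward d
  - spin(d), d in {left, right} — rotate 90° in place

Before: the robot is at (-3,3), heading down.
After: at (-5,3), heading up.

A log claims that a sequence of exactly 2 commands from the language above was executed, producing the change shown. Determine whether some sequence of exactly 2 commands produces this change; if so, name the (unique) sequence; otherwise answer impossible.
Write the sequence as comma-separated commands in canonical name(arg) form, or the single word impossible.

arc(right, 1), arc(right, 1)

key: position moved to (-5,3) AND the heading swung to N — translation plus rotation needed
t0: at (-3,3), heading down
t=1 arc(right, 1) ⇒ at (-4,2), heading left
t=2 arc(right, 1) ⇒ at (-5,3), heading up
no other 2-command option fits: unique.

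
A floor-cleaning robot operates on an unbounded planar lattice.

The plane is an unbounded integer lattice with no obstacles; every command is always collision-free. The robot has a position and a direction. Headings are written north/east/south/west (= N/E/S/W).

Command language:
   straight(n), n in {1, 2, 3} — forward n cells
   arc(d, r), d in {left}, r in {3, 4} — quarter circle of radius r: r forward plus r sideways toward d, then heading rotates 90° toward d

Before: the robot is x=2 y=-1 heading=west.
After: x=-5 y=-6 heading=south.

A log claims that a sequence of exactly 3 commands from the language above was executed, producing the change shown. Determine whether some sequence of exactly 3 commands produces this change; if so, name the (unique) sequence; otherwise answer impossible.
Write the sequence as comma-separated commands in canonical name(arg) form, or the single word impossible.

straight(3), arc(left, 4), straight(1)

key: running straight(1) before straight(3) would end elsewhere — order is forced
initial: x=2 y=-1 heading=west
[1] after straight(3): x=-1 y=-1 heading=west
[2] after arc(left, 4): x=-5 y=-5 heading=south
[3] after straight(1): x=-5 y=-6 heading=south
uniquely the one of 125 3-step routes that fits.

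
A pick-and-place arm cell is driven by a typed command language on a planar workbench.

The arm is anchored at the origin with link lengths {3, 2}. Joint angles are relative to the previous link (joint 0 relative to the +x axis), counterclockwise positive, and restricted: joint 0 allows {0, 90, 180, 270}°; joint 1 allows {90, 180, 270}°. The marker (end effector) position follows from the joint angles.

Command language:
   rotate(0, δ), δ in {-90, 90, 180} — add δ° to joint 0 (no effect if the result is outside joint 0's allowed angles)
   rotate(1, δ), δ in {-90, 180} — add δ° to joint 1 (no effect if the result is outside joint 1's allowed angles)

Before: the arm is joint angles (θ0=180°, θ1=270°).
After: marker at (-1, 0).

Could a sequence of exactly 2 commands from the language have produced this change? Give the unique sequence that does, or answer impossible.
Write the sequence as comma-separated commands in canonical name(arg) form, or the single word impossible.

key: order matters: swapping rotate(1, -90) and rotate(1, 180) lands elsewhere
start: joint angles (θ0=180°, θ1=270°)
step 1 (rotate(1, -90)): joint angles (θ0=180°, θ1=180°)
step 2 (rotate(1, 180)): joint angles (θ0=180°, θ1=180°)
no other 2-command option fits: unique.

rotate(1, -90), rotate(1, 180)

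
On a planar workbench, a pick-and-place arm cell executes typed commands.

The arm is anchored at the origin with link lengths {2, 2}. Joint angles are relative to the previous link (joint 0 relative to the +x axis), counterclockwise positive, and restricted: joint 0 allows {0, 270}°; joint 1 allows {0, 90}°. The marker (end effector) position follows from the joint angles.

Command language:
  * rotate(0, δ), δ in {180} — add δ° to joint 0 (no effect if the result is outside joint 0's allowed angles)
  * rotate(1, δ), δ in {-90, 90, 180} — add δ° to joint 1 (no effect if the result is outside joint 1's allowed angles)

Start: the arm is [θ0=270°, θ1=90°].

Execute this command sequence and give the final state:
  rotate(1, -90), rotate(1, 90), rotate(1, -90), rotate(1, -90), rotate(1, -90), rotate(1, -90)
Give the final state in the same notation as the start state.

[θ0=270°, θ1=0°]

t0: [θ0=270°, θ1=90°]
step 1 (rotate(1, -90)): [θ0=270°, θ1=0°]
step 2 (rotate(1, 90)): [θ0=270°, θ1=90°]
step 3 (rotate(1, -90)): [θ0=270°, θ1=0°]
step 4 (rotate(1, -90)): [θ0=270°, θ1=0°]
step 5 (rotate(1, -90)): [θ0=270°, θ1=0°]
step 6 (rotate(1, -90)): [θ0=270°, θ1=0°]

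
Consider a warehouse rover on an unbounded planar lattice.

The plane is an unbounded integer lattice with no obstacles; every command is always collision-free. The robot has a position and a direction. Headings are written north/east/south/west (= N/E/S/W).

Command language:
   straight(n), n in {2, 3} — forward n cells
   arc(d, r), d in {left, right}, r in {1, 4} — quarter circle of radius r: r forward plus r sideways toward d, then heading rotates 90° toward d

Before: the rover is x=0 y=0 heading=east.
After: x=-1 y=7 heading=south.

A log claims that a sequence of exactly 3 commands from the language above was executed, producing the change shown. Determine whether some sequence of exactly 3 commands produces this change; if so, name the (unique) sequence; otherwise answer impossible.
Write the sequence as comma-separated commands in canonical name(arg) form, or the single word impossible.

arc(left, 4), arc(left, 4), arc(left, 1)

key: position moved to (-1,7) AND the heading swung to S — translation plus rotation needed
t0: x=0 y=0 heading=east
1. arc(left, 4) → x=4 y=4 heading=north
2. arc(left, 4) → x=0 y=8 heading=west
3. arc(left, 1) → x=-1 y=7 heading=south
uniquely the one of 216 3-step routes that fits.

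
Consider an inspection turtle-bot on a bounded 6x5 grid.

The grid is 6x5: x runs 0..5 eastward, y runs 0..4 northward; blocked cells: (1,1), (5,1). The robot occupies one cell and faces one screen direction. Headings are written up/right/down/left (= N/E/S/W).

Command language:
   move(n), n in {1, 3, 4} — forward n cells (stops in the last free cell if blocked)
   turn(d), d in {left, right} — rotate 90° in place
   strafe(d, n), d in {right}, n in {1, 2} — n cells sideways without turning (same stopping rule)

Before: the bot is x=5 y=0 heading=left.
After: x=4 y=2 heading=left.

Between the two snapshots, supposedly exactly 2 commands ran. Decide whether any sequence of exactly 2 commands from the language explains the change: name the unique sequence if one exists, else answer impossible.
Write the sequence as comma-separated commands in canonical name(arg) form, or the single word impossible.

move(1), strafe(right, 2)

key: heading stays W — no command in the sequence turns
initial: x=5 y=0 heading=left
t=1 move(1) ⇒ x=4 y=0 heading=left
t=2 strafe(right, 2) ⇒ x=4 y=2 heading=left
no other 2-command option fits: unique.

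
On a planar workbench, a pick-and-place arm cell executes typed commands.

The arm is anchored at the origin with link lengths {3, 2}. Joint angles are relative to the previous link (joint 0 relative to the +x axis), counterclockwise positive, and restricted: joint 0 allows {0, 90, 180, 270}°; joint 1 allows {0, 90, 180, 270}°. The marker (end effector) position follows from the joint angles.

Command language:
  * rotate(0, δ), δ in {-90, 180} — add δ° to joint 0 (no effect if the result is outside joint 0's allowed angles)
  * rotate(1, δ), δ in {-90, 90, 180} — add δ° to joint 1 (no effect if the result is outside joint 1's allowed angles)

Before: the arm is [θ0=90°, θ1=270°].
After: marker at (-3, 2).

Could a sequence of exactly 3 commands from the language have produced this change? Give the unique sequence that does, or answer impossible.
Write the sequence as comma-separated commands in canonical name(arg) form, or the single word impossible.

rotate(0, -90), rotate(0, -90), rotate(0, -90)

from: [θ0=90°, θ1=270°]
step 1 (rotate(0, -90)): [θ0=0°, θ1=270°]
step 2 (rotate(0, -90)): [θ0=270°, θ1=270°]
step 3 (rotate(0, -90)): [θ0=180°, θ1=270°]
uniquely the one of 125 3-step routes that fits.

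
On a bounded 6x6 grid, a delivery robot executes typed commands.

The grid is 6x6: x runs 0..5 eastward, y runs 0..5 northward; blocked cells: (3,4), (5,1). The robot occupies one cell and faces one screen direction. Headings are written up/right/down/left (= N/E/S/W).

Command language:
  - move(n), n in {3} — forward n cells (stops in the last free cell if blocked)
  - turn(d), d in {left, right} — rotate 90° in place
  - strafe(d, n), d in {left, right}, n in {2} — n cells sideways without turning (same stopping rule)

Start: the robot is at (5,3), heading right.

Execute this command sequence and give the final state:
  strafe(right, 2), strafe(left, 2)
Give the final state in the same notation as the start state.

from: at (5,3), heading right
[1] after strafe(right, 2): at (5,2), heading right
[2] after strafe(left, 2): at (5,4), heading right

at (5,4), heading right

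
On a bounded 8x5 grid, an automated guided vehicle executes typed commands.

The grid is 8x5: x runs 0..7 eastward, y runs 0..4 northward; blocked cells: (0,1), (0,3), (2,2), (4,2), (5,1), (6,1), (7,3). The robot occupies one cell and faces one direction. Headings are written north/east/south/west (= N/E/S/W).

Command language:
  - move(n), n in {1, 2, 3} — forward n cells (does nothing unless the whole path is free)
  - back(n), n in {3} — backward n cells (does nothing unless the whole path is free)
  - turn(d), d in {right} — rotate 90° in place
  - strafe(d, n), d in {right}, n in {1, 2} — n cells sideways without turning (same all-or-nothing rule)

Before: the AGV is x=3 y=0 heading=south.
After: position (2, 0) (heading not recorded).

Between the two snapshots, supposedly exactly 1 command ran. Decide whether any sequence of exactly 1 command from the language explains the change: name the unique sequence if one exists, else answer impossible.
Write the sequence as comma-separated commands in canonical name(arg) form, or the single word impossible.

begin: x=3 y=0 heading=south
[1] after strafe(right, 1): x=2 y=0 heading=south
uniquely the one of 7 1-step routes that fits.

strafe(right, 1)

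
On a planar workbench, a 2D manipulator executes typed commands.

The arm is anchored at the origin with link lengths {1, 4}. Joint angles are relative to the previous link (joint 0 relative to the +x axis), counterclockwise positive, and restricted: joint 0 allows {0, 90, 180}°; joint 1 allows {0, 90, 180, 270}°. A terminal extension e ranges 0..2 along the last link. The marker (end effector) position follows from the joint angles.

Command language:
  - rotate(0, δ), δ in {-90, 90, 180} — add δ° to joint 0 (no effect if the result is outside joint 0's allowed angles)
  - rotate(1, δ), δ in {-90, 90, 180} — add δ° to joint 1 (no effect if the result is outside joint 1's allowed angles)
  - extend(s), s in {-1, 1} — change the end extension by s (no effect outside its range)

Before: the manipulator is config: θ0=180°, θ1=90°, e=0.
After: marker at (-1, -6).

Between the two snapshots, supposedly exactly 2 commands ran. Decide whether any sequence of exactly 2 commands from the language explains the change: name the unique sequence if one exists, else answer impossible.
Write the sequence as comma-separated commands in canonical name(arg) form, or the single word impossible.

extend(1), extend(1)

from: config: θ0=180°, θ1=90°, e=0
[1] after extend(1): config: θ0=180°, θ1=90°, e=1
[2] after extend(1): config: θ0=180°, θ1=90°, e=2
no other 2-command option fits: unique.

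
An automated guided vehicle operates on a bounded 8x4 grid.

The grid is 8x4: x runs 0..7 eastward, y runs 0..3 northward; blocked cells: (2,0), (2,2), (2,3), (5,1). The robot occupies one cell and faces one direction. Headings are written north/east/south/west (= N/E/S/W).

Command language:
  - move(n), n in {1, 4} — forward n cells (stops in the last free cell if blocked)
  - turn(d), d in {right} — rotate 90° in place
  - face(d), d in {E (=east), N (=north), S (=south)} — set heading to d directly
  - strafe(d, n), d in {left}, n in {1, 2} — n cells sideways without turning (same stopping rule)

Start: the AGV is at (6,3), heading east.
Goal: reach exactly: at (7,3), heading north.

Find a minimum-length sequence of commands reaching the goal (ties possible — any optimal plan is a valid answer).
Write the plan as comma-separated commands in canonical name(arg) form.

move(4), face(N)

t0: at (6,3), heading east
[1] after move(4): at (7,3), heading east
[2] after face(N): at (7,3), heading north
shorter routes all fall short; 2 is best.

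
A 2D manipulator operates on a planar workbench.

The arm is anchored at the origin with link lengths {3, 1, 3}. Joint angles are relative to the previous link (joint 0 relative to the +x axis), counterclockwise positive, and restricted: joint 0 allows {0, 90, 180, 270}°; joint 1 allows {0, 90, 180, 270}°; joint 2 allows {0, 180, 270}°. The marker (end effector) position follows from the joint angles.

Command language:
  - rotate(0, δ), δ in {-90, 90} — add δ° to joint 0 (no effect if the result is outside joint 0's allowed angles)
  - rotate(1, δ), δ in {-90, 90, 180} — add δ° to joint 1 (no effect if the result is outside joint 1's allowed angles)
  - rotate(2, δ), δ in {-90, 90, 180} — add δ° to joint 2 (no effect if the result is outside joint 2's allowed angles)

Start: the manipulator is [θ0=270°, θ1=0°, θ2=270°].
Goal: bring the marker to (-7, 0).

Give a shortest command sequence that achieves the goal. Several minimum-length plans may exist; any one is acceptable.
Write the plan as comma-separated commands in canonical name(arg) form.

rotate(2, 90), rotate(0, -90)

from: [θ0=270°, θ1=0°, θ2=270°]
[1] after rotate(2, 90): [θ0=270°, θ1=0°, θ2=0°]
[2] after rotate(0, -90): [θ0=180°, θ1=0°, θ2=0°]
nothing shorter than 2 reaches the goal.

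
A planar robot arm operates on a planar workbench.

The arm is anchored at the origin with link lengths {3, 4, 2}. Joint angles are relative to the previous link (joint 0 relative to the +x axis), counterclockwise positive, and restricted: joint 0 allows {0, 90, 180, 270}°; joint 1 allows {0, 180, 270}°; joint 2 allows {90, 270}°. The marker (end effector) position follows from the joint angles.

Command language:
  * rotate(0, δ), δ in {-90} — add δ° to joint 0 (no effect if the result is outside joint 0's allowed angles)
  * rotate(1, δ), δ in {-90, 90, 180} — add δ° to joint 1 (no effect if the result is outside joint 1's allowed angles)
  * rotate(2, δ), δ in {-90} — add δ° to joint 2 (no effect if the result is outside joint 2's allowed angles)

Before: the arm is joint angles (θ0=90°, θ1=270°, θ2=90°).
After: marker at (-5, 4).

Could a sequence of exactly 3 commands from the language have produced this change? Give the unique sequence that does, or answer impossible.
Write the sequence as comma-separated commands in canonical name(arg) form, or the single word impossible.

begin: joint angles (θ0=90°, θ1=270°, θ2=90°)
step 1 (rotate(0, -90)): joint angles (θ0=0°, θ1=270°, θ2=90°)
step 2 (rotate(0, -90)): joint angles (θ0=270°, θ1=270°, θ2=90°)
step 3 (rotate(0, -90)): joint angles (θ0=180°, θ1=270°, θ2=90°)
no other 3-command option fits: unique.

rotate(0, -90), rotate(0, -90), rotate(0, -90)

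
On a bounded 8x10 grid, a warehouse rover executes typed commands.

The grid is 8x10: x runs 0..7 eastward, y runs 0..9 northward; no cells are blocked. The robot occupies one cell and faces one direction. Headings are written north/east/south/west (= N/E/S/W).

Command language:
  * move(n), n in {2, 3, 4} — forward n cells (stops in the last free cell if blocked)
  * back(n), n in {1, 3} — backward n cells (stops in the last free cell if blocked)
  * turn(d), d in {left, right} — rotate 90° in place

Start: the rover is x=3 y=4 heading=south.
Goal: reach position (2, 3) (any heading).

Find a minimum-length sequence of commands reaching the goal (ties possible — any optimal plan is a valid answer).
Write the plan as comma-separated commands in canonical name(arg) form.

move(2), back(1), turn(left), back(1)

from: x=3 y=4 heading=south
1. move(2) → x=3 y=2 heading=south
2. back(1) → x=3 y=3 heading=south
3. turn(left) → x=3 y=3 heading=east
4. back(1) → x=2 y=3 heading=east
minimal: 4 command(s), checked below 4.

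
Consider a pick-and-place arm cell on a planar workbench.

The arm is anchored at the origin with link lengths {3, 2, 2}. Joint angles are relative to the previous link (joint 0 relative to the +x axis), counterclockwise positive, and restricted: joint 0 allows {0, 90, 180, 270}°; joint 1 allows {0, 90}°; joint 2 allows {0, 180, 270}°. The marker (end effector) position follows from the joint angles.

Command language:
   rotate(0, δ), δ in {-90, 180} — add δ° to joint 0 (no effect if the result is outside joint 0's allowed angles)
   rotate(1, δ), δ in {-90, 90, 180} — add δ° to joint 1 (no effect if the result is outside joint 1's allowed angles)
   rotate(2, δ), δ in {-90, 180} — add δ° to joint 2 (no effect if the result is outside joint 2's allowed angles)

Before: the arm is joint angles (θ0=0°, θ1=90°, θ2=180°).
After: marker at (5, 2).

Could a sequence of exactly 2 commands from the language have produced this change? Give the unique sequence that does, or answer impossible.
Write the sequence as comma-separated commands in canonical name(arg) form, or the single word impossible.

key: order matters: swapping rotate(2, 180) and rotate(2, -90) lands elsewhere
begin: joint angles (θ0=0°, θ1=90°, θ2=180°)
step 1 (rotate(2, 180)): joint angles (θ0=0°, θ1=90°, θ2=0°)
step 2 (rotate(2, -90)): joint angles (θ0=0°, θ1=90°, θ2=270°)
uniquely the one of 49 2-step routes that fits.

rotate(2, 180), rotate(2, -90)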